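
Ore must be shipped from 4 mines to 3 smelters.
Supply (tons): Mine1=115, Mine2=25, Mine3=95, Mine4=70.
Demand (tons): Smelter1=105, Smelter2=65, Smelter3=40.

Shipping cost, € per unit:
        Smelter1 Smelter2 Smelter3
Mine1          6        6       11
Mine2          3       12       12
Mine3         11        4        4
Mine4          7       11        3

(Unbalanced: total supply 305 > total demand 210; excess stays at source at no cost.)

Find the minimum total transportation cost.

935

An optimal shipping plan:
  Mine1->Smelter1: 80 tons
  Mine2->Smelter1: 25 tons
  Mine3->Smelter2: 65 tons
  Mine4->Smelter3: 40 tons
Total cost = €935.
(Supply check: Mine1 ships 80; Mine2 ships 25; Mine3 ships 65; Mine4 ships 40.)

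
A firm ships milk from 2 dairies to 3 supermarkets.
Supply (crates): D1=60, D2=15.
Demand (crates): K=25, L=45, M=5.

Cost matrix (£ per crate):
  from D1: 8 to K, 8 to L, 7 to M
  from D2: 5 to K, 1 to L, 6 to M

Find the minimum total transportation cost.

One minimum-cost allocation:
  D1 to K: 25 × £8 = £200
  D1 to L: 30 × £8 = £240
  D1 to M: 5 × £7 = £35
  D2 to L: 15 × £1 = £15
Total = 200 + 240 + 35 + 15 = £490.

490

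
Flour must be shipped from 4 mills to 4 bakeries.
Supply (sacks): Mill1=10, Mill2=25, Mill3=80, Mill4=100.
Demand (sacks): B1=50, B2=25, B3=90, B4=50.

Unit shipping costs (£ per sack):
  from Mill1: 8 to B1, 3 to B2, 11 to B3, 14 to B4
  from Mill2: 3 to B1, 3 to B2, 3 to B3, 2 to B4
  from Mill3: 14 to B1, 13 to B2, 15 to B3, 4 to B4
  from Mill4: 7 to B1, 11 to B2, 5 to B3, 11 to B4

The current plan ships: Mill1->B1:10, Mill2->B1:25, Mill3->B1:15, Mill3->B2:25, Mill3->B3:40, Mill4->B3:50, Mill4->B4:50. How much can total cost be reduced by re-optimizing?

Current plan cost = 10·8 + 25·3 + 15·14 + 25·13 + 40·15 + 50·5 + 50·11 = £2090.
Optimal plan:
  Mill1→B2: 10 × £3 = £30
  Mill2→B1: 25 × £3 = £75
  Mill3→B1: 15 × £14 = £210
  Mill3→B2: 15 × £13 = £195
  Mill3→B4: 50 × £4 = £200
  Mill4→B1: 10 × £7 = £70
  Mill4→B3: 90 × £5 = £450
Optimal cost = £1230.
Saving = 2090 − 1230 = £860.

860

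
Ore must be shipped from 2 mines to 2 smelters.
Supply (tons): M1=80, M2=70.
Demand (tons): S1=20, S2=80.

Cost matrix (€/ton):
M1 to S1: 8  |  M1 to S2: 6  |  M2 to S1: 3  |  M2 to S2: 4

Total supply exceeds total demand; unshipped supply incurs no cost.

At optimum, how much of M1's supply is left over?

An optimal plan:
  M1->S2: 30 × €6 = €180
  M2->S1: 20 × €3 = €60
  M2->S2: 50 × €4 = €200
Total cost = €440.
M1 ships 30 of its 80, leaving 50.

50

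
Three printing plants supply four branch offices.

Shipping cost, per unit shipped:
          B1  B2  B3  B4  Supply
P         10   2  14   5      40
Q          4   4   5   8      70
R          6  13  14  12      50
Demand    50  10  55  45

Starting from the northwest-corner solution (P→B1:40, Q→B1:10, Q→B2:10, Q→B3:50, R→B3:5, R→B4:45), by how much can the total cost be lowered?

Current plan cost = 40·10 + 10·4 + 10·4 + 50·5 + 5·14 + 45·12 = 1340.
Optimal plan:
  P->B4: 40 boxes
  Q->B2: 10 boxes
  Q->B3: 55 boxes
  Q->B4: 5 boxes
  R->B1: 50 boxes
Optimal cost = 855.
Saving = 1340 − 855 = 485.

485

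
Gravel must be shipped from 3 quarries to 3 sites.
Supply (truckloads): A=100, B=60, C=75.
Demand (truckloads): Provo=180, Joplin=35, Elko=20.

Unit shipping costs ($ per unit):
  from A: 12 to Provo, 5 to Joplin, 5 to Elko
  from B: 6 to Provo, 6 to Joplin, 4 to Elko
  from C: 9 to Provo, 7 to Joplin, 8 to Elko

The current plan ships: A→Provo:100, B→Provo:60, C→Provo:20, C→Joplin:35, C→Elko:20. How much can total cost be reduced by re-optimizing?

Current plan cost = 100·12 + 60·6 + 20·9 + 35·7 + 20·8 = $2145.
Optimal plan:
  A to Provo: 45 × $12 = $540
  A to Joplin: 35 × $5 = $175
  A to Elko: 20 × $5 = $100
  B to Provo: 60 × $6 = $360
  C to Provo: 75 × $9 = $675
Optimal cost = $1850.
Saving = 2145 − 1850 = $295.

295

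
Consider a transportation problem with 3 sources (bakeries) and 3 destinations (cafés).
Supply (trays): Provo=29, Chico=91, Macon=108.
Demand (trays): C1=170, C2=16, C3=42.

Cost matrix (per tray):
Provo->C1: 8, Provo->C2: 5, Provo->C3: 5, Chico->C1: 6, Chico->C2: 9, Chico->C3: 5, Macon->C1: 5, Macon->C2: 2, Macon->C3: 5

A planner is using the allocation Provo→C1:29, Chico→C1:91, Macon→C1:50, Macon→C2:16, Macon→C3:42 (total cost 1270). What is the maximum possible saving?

100

Current plan cost = 29·8 + 91·6 + 50·5 + 16·2 + 42·5 = 1270.
Optimal plan:
  Provo–C3: 29 trays
  Chico–C1: 78 trays
  Chico–C3: 13 trays
  Macon–C1: 92 trays
  Macon–C2: 16 trays
Optimal cost = 1170.
Saving = 1270 − 1170 = 100.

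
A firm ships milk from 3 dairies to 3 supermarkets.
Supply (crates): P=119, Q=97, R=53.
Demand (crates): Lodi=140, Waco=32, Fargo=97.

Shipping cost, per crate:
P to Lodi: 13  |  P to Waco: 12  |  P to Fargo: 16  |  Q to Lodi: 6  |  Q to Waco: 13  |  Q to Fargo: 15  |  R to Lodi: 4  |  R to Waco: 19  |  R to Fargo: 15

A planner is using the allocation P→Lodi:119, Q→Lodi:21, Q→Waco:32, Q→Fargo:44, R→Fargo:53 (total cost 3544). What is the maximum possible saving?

884

Current plan cost = 119·13 + 21·6 + 32·13 + 44·15 + 53·15 = 3544.
Optimal plan:
  P–Waco: 32 × 12 = 384
  P–Fargo: 87 × 16 = 1392
  Q–Lodi: 87 × 6 = 522
  Q–Fargo: 10 × 15 = 150
  R–Lodi: 53 × 4 = 212
Optimal cost = 2660.
Saving = 3544 − 2660 = 884.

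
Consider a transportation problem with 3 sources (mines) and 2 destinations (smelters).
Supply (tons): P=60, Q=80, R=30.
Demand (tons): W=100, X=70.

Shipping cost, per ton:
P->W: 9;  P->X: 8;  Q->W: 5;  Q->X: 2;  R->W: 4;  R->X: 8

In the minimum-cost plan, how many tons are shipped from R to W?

The minimum-cost plan:
  P->W: 60 tons
  Q->W: 10 tons
  Q->X: 70 tons
  R->W: 30 tons
Total cost = 850.
So R→W carries 30 tons.

30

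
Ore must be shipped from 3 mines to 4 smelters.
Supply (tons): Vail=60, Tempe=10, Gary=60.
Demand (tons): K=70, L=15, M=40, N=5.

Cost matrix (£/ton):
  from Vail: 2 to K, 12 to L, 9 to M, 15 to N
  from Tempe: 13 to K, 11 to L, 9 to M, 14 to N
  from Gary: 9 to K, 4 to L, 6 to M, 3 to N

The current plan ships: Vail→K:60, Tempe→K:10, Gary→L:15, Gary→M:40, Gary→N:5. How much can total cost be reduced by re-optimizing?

Current plan cost = 60·2 + 10·13 + 15·4 + 40·6 + 5·3 = £565.
Optimal plan:
  Vail→K: 60 × £2 = £120
  Tempe→M: 10 × £9 = £90
  Gary→K: 10 × £9 = £90
  Gary→L: 15 × £4 = £60
  Gary→M: 30 × £6 = £180
  Gary→N: 5 × £3 = £15
Optimal cost = £555.
Saving = 565 − 555 = £10.

10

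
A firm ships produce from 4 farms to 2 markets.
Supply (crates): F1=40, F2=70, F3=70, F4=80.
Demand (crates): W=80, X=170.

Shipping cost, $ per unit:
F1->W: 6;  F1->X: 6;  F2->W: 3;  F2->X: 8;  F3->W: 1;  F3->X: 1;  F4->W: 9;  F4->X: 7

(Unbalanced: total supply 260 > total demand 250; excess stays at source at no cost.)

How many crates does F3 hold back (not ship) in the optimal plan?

Minimum-cost shipments:
  F1–X: 40 × $6 = $240
  F2–W: 70 × $3 = $210
  F3–W: 10 × $1 = $10
  F3–X: 60 × $1 = $60
  F4–X: 70 × $7 = $490
Total cost = $1010.
F3 ships 70 of its 70, leaving 0.

0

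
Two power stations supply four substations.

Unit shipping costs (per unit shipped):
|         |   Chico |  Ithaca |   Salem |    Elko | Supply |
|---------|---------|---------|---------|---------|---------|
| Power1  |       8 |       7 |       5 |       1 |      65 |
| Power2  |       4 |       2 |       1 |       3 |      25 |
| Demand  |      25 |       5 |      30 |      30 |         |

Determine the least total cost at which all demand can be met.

310

Optimal allocation:
  Power1→Chico: 25 × 8 = 200
  Power1→Salem: 10 × 5 = 50
  Power1→Elko: 30 × 1 = 30
  Power2→Ithaca: 5 × 2 = 10
  Power2→Salem: 20 × 1 = 20
Total = 200 + 50 + 30 + 10 + 20 = 310.
(Supply check: Power1 ships 65; Power2 ships 25.)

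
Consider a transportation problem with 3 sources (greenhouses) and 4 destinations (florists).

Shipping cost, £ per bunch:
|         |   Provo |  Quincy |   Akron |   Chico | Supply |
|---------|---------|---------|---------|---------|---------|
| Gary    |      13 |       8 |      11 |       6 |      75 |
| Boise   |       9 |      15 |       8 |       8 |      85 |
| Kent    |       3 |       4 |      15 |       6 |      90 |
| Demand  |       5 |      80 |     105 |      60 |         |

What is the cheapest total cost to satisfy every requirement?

1595

One minimum-cost allocation:
  Gary→Akron: 20 bunches
  Gary→Chico: 55 bunches
  Boise→Akron: 85 bunches
  Kent→Provo: 5 bunches
  Kent→Quincy: 80 bunches
  Kent→Chico: 5 bunches
Total cost = £1595.
(Supply check: Gary ships 75; Boise ships 85; Kent ships 90.)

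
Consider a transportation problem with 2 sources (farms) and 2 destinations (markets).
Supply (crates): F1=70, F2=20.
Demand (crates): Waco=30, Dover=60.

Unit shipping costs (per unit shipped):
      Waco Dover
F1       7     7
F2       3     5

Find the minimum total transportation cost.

Optimal allocation:
  F1->Waco: 10 × 7 = 70
  F1->Dover: 60 × 7 = 420
  F2->Waco: 20 × 3 = 60
Total = 70 + 420 + 60 = 550.

550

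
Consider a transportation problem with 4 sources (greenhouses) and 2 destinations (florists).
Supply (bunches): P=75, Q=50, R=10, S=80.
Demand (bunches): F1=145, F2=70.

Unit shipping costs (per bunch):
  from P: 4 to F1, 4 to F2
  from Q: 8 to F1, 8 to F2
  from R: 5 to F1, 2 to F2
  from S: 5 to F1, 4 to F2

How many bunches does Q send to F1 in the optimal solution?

50

Optimal shipments:
  P to F1: 75 × 4 = 300
  Q to F1: 50 × 8 = 400
  R to F2: 10 × 2 = 20
  S to F1: 20 × 5 = 100
  S to F2: 60 × 4 = 240
Total cost = 1060.
So Q→F1 carries 50 bunches.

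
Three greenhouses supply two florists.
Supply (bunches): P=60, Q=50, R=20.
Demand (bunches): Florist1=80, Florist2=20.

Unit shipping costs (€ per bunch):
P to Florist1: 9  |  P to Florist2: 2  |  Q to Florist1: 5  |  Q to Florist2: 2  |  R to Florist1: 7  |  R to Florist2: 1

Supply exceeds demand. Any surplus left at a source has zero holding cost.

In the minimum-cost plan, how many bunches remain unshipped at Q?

0

An optimal plan:
  P to Florist1: 10 bunches
  P to Florist2: 20 bunches
  Q to Florist1: 50 bunches
  R to Florist1: 20 bunches
Total cost = €520.
Q ships 50 of its 50, leaving 0.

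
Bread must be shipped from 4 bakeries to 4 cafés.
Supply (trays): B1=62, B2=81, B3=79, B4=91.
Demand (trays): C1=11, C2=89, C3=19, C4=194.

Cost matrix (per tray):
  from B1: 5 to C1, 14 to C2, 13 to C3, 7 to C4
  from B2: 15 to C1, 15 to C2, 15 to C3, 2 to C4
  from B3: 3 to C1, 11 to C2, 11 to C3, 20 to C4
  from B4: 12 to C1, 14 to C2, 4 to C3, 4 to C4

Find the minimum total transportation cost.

1877

One minimum-cost allocation:
  B1 to C1: 11 trays
  B1 to C2: 10 trays
  B1 to C4: 41 trays
  B2 to C4: 81 trays
  B3 to C2: 79 trays
  B4 to C3: 19 trays
  B4 to C4: 72 trays
Total cost = 1877.
(Supply check: B1 ships 62; B2 ships 81; B3 ships 79; B4 ships 91.)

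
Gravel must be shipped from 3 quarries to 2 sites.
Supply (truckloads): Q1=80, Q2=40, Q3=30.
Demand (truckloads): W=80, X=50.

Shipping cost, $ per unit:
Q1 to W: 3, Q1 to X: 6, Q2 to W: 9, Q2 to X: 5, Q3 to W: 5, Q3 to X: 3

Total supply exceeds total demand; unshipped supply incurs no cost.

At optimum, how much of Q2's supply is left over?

20

Minimum-cost shipments:
  Q1 to W: 80 × $3 = $240
  Q2 to X: 20 × $5 = $100
  Q3 to X: 30 × $3 = $90
Total cost = $430.
Q2 ships 20 of its 40, leaving 20.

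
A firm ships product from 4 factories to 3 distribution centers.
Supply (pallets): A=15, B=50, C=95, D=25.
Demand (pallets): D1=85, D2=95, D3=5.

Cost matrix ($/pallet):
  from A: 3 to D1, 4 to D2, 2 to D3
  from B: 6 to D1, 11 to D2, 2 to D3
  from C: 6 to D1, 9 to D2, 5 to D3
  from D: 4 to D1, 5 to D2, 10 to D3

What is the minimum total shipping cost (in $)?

One minimum-cost allocation:
  A→D2: 15 × $4 = $60
  B→D1: 45 × $6 = $270
  B→D3: 5 × $2 = $10
  C→D1: 40 × $6 = $240
  C→D2: 55 × $9 = $495
  D→D2: 25 × $5 = $125
Total = 60 + 270 + 10 + 240 + 495 + 125 = $1200.

1200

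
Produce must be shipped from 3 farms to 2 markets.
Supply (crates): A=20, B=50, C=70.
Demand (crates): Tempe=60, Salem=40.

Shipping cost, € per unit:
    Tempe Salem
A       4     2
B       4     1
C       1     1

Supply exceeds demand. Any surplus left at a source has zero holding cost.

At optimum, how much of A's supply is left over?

An optimal plan:
  B to Salem: 30 × €1 = €30
  C to Tempe: 60 × €1 = €60
  C to Salem: 10 × €1 = €10
Total cost = €100.
A ships 0 of its 20, leaving 20.

20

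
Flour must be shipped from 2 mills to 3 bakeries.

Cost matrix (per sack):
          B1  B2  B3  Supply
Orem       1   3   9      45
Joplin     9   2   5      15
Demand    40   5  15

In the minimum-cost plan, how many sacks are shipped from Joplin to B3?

The minimum-cost plan:
  Orem→B1: 40 × 1 = 40
  Orem→B2: 5 × 3 = 15
  Joplin→B3: 15 × 5 = 75
Total cost = 130.
So Joplin→B3 carries 15 sacks.

15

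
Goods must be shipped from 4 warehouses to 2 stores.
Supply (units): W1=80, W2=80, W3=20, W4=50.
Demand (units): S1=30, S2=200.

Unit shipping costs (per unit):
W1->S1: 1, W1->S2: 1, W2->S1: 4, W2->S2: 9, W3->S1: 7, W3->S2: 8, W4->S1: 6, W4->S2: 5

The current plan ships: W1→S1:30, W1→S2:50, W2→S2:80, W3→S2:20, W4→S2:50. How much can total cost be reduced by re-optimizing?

150

Current plan cost = 30·1 + 50·1 + 80·9 + 20·8 + 50·5 = 1210.
Optimal plan:
  W1–S2: 80 units
  W2–S1: 30 units
  W2–S2: 50 units
  W3–S2: 20 units
  W4–S2: 50 units
Optimal cost = 1060.
Saving = 1210 − 1060 = 150.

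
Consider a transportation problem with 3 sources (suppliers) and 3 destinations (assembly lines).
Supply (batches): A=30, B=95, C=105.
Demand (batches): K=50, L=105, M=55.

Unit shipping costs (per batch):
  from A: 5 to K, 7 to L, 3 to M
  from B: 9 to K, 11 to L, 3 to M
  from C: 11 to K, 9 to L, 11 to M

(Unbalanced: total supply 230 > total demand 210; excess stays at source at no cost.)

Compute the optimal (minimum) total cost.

1440

An optimal shipping plan:
  A->K: 30 × 5 = 150
  B->K: 20 × 9 = 180
  B->M: 55 × 3 = 165
  C->L: 105 × 9 = 945
Total = 150 + 180 + 165 + 945 = 1440.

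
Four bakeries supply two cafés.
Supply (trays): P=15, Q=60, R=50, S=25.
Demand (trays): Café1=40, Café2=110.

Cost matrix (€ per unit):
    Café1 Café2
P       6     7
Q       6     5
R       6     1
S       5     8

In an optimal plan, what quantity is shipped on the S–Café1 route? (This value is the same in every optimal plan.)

25

Solving gives:
  P to Café1: 15 × €6 = €90
  Q to Café2: 60 × €5 = €300
  R to Café2: 50 × €1 = €50
  S to Café1: 25 × €5 = €125
Total cost = €565.
So S→Café1 carries 25 trays.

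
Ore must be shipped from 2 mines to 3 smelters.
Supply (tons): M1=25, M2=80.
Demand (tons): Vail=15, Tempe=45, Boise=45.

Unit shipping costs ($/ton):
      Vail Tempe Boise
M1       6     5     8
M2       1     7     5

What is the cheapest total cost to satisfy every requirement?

A cheapest plan:
  M1->Tempe: 25 tons
  M2->Vail: 15 tons
  M2->Tempe: 20 tons
  M2->Boise: 45 tons
Total cost = $505.

505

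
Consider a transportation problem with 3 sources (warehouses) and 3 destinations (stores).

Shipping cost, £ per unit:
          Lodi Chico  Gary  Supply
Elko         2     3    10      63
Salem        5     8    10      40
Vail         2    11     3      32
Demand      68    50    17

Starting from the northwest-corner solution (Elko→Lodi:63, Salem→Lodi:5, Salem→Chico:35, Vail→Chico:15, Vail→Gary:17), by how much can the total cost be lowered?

Current plan cost = 63·2 + 5·5 + 35·8 + 15·11 + 17·3 = £647.
Optimal plan:
  Elko–Lodi: 13 × £2 = £26
  Elko–Chico: 50 × £3 = £150
  Salem–Lodi: 40 × £5 = £200
  Vail–Lodi: 15 × £2 = £30
  Vail–Gary: 17 × £3 = £51
Optimal cost = £457.
Saving = 647 − 457 = £190.

190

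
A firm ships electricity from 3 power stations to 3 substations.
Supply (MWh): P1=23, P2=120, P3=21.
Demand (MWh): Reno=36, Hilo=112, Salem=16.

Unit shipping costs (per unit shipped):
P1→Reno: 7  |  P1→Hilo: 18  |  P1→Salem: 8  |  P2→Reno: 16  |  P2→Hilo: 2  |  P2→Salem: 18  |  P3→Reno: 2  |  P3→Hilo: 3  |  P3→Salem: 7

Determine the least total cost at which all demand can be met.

571

Optimal allocation:
  P1 to Reno: 7 × 7 = 49
  P1 to Salem: 16 × 8 = 128
  P2 to Reno: 8 × 16 = 128
  P2 to Hilo: 112 × 2 = 224
  P3 to Reno: 21 × 2 = 42
Total = 49 + 128 + 128 + 224 + 42 = 571.
(Supply check: P1 ships 23; P2 ships 120; P3 ships 21.)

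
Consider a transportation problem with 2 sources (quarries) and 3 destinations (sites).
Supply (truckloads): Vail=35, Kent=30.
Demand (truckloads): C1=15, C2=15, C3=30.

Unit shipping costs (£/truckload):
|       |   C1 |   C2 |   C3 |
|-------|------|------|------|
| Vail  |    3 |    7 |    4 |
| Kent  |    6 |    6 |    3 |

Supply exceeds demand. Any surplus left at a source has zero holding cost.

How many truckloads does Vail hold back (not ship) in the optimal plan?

5

Minimum-cost shipments:
  Vail→C1: 15 × £3 = £45
  Vail→C2: 15 × £7 = £105
  Kent→C3: 30 × £3 = £90
Total cost = £240.
Vail ships 30 of its 35, leaving 5.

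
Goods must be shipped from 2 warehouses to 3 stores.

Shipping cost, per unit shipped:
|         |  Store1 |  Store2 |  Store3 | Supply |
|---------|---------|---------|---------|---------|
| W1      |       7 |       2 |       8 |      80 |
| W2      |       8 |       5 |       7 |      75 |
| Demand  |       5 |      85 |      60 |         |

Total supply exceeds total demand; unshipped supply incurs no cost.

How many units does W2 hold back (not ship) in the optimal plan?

An optimal plan:
  W1 to Store2: 80 × 2 = 160
  W2 to Store1: 5 × 8 = 40
  W2 to Store2: 5 × 5 = 25
  W2 to Store3: 60 × 7 = 420
Total cost = 645.
W2 ships 70 of its 75, leaving 5.

5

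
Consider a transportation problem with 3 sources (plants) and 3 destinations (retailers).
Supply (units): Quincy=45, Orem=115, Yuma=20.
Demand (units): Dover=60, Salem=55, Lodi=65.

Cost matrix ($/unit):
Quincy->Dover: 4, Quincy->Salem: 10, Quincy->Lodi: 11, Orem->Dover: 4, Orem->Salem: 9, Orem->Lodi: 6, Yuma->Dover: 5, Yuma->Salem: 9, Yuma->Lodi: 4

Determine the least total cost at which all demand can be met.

One minimum-cost allocation:
  Quincy–Dover: 45 units
  Orem–Dover: 15 units
  Orem–Salem: 55 units
  Orem–Lodi: 45 units
  Yuma–Lodi: 20 units
Total cost = $1085.

1085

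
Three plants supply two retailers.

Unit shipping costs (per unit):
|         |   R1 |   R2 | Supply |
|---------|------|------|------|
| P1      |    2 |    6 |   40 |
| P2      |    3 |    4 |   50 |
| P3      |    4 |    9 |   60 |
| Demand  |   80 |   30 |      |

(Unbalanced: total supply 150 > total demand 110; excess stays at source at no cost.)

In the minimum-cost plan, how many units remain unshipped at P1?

An optimal plan:
  P1->R1: 40 × 2 = 80
  P2->R1: 20 × 3 = 60
  P2->R2: 30 × 4 = 120
  P3->R1: 20 × 4 = 80
Total cost = 340.
P1 ships 40 of its 40, leaving 0.

0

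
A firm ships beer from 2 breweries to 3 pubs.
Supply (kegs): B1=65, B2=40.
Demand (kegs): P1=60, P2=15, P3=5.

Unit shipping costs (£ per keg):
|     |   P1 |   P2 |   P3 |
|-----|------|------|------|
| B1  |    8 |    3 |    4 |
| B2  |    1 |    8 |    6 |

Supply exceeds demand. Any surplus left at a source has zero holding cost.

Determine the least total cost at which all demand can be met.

One minimum-cost allocation:
  B1–P1: 20 kegs
  B1–P2: 15 kegs
  B1–P3: 5 kegs
  B2–P1: 40 kegs
Total cost = £265.
(Supply check: B1 ships 40; B2 ships 40.)

265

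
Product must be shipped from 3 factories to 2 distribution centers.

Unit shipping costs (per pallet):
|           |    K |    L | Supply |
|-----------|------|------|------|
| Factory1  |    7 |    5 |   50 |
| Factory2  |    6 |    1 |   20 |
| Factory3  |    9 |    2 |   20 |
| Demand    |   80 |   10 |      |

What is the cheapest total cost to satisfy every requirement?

580

One minimum-cost allocation:
  Factory1→K: 50 × 7 = 350
  Factory2→K: 20 × 6 = 120
  Factory3→K: 10 × 9 = 90
  Factory3→L: 10 × 2 = 20
Total = 350 + 120 + 90 + 20 = 580.
(Supply check: Factory1 ships 50; Factory2 ships 20; Factory3 ships 20.)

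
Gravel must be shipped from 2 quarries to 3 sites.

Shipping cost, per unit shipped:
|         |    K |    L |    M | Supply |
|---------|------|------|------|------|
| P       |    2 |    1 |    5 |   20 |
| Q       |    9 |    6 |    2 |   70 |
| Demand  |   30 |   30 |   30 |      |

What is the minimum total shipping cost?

370

A cheapest plan:
  P to K: 20 × 2 = 40
  Q to K: 10 × 9 = 90
  Q to L: 30 × 6 = 180
  Q to M: 30 × 2 = 60
Total = 40 + 90 + 180 + 60 = 370.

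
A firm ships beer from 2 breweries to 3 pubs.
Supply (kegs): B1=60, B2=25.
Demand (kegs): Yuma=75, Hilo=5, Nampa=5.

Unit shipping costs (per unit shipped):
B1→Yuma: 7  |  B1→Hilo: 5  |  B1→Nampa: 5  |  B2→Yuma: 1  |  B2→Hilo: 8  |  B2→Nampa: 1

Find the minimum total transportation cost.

A cheapest plan:
  B1→Yuma: 50 × 7 = 350
  B1→Hilo: 5 × 5 = 25
  B1→Nampa: 5 × 5 = 25
  B2→Yuma: 25 × 1 = 25
Total = 350 + 25 + 25 + 25 = 425.

425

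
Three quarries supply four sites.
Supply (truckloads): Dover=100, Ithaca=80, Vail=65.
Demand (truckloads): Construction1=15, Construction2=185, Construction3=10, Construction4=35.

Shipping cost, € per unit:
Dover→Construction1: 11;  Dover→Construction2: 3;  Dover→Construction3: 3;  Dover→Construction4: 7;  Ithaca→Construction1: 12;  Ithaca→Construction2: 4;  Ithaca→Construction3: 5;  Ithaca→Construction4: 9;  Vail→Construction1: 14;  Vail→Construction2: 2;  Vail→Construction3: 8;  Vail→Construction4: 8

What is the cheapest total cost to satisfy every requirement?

One minimum-cost allocation:
  Dover–Construction2: 55 × €3 = €165
  Dover–Construction3: 10 × €3 = €30
  Dover–Construction4: 35 × €7 = €245
  Ithaca–Construction1: 15 × €12 = €180
  Ithaca–Construction2: 65 × €4 = €260
  Vail–Construction2: 65 × €2 = €130
Total = 165 + 30 + 245 + 180 + 260 + 130 = €1010.
(Supply check: Dover ships 100; Ithaca ships 80; Vail ships 65.)

1010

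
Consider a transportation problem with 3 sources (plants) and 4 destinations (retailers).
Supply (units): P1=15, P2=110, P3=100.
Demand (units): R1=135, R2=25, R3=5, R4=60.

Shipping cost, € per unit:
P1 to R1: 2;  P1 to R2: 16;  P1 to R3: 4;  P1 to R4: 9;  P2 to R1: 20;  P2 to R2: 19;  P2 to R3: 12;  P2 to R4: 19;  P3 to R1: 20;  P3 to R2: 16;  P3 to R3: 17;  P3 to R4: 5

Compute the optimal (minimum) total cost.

A cheapest plan:
  P1–R1: 15 × €2 = €30
  P2–R1: 105 × €20 = €2100
  P2–R3: 5 × €12 = €60
  P3–R1: 15 × €20 = €300
  P3–R2: 25 × €16 = €400
  P3–R4: 60 × €5 = €300
Total = 30 + 2100 + 60 + 300 + 400 + 300 = €3190.
(Supply check: P1 ships 15; P2 ships 110; P3 ships 100.)

3190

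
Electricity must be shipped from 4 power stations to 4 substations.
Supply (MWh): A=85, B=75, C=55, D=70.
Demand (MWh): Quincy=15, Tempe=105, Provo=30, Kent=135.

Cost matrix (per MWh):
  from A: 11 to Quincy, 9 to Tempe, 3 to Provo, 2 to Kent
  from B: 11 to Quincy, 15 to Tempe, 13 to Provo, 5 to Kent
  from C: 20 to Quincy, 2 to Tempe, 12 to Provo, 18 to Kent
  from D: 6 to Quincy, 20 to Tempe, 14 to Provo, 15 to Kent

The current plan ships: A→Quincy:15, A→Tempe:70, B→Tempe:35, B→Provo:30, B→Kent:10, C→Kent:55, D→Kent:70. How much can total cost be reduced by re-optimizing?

1960

Current plan cost = 15·11 + 70·9 + 35·15 + 30·13 + 10·5 + 55·18 + 70·15 = 3800.
Optimal plan:
  A–Tempe: 25 × 9 = 225
  A–Kent: 60 × 2 = 120
  B–Kent: 75 × 5 = 375
  C–Tempe: 55 × 2 = 110
  D–Quincy: 15 × 6 = 90
  D–Tempe: 25 × 20 = 500
  D–Provo: 30 × 14 = 420
Optimal cost = 1840.
Saving = 3800 − 1840 = 1960.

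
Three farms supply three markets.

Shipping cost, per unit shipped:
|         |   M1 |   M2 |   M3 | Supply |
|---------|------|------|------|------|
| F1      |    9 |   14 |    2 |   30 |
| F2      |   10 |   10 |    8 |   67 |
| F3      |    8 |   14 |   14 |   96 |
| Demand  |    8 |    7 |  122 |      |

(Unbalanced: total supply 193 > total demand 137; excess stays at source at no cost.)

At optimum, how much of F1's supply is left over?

An optimal plan:
  F1 to M3: 30 × 2 = 60
  F2 to M3: 67 × 8 = 536
  F3 to M1: 8 × 8 = 64
  F3 to M2: 7 × 14 = 98
  F3 to M3: 25 × 14 = 350
Total cost = 1108.
F1 ships 30 of its 30, leaving 0.

0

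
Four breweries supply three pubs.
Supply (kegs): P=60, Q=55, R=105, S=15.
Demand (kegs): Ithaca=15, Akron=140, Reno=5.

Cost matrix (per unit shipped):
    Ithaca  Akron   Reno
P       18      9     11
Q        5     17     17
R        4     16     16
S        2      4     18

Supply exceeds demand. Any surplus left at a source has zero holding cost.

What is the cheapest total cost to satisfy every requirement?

1780

An optimal shipping plan:
  P→Akron: 60 kegs
  R→Ithaca: 15 kegs
  R→Akron: 65 kegs
  R→Reno: 5 kegs
  S→Akron: 15 kegs
Total cost = 1780.
(Supply check: P ships 60; Q ships 0; R ships 85; S ships 15.)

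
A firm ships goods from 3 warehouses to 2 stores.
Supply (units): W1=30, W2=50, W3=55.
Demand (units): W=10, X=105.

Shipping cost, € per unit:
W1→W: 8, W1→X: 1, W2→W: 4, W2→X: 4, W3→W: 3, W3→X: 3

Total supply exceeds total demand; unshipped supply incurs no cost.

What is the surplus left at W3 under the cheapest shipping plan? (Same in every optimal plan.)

0

An optimal plan:
  W1->X: 30 × €1 = €30
  W2->W: 10 × €4 = €40
  W2->X: 20 × €4 = €80
  W3->X: 55 × €3 = €165
Total cost = €315.
W3 ships 55 of its 55, leaving 0.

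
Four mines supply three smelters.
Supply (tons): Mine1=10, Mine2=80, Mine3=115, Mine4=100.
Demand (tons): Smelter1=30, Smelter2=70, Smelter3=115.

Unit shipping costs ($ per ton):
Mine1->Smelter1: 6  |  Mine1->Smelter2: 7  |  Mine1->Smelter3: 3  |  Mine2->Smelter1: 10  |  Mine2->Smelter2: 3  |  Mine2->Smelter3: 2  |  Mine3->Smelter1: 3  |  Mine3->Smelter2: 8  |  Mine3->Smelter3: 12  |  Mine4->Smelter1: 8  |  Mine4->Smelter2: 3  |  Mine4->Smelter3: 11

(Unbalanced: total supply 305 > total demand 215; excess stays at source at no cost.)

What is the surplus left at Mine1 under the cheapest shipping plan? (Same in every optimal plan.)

0

Minimum-cost shipments:
  Mine1 to Smelter3: 10 tons
  Mine2 to Smelter3: 80 tons
  Mine3 to Smelter1: 30 tons
  Mine4 to Smelter2: 70 tons
  Mine4 to Smelter3: 25 tons
Total cost = $765.
Mine1 ships 10 of its 10, leaving 0.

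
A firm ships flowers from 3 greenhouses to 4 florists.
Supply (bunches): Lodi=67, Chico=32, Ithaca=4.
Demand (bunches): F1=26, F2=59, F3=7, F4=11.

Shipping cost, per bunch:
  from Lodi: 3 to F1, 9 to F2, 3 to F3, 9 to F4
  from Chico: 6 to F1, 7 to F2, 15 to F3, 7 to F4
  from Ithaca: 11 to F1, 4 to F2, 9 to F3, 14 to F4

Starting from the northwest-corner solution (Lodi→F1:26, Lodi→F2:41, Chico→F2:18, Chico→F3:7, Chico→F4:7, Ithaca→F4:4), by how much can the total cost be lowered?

138

Current plan cost = 26·3 + 41·9 + 18·7 + 7·15 + 7·7 + 4·14 = 783.
Optimal plan:
  Lodi→F1: 26 × 3 = 78
  Lodi→F2: 34 × 9 = 306
  Lodi→F3: 7 × 3 = 21
  Chico→F2: 21 × 7 = 147
  Chico→F4: 11 × 7 = 77
  Ithaca→F2: 4 × 4 = 16
Optimal cost = 645.
Saving = 783 − 645 = 138.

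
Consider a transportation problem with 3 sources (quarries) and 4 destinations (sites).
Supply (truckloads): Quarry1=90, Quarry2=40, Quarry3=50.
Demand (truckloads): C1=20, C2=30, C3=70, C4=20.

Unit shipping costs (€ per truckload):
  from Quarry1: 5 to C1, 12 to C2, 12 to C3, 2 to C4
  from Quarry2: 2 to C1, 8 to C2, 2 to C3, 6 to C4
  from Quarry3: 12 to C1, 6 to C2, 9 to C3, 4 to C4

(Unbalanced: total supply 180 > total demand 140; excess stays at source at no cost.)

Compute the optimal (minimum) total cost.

Optimal allocation:
  Quarry1–C1: 20 truckloads
  Quarry1–C3: 10 truckloads
  Quarry1–C4: 20 truckloads
  Quarry2–C3: 40 truckloads
  Quarry3–C2: 30 truckloads
  Quarry3–C3: 20 truckloads
Total cost = €700.
(Supply check: Quarry1 ships 50; Quarry2 ships 40; Quarry3 ships 50.)

700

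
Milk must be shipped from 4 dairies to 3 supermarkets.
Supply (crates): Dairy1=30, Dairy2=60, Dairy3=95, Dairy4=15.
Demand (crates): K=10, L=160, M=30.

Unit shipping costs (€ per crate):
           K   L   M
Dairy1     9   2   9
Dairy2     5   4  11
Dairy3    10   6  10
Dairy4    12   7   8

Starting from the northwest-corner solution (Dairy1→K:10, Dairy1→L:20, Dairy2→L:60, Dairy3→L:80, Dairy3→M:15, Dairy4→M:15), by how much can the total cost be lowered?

Current plan cost = 10·9 + 20·2 + 60·4 + 80·6 + 15·10 + 15·8 = €1120.
Optimal plan:
  Dairy1–L: 30 × €2 = €60
  Dairy2–K: 10 × €5 = €50
  Dairy2–L: 50 × €4 = €200
  Dairy3–L: 80 × €6 = €480
  Dairy3–M: 15 × €10 = €150
  Dairy4–M: 15 × €8 = €120
Optimal cost = €1060.
Saving = 1120 − 1060 = €60.

60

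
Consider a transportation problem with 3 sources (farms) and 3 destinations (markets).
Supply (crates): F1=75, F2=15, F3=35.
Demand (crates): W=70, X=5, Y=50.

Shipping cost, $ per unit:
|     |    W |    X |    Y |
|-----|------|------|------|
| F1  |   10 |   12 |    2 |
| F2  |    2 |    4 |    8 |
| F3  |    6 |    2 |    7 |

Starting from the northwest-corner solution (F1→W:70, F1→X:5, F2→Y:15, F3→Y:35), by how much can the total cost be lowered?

Current plan cost = 70·10 + 5·12 + 15·8 + 35·7 = $1125.
Optimal plan:
  F1→W: 25 × $10 = $250
  F1→Y: 50 × $2 = $100
  F2→W: 15 × $2 = $30
  F3→W: 30 × $6 = $180
  F3→X: 5 × $2 = $10
Optimal cost = $570.
Saving = 1125 − 570 = $555.

555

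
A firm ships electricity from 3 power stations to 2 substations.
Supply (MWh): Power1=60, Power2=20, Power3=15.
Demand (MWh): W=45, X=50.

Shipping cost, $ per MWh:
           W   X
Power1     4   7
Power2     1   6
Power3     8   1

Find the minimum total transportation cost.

380

Optimal allocation:
  Power1->W: 25 × $4 = $100
  Power1->X: 35 × $7 = $245
  Power2->W: 20 × $1 = $20
  Power3->X: 15 × $1 = $15
Total = 100 + 245 + 20 + 15 = $380.
(Supply check: Power1 ships 60; Power2 ships 20; Power3 ships 15.)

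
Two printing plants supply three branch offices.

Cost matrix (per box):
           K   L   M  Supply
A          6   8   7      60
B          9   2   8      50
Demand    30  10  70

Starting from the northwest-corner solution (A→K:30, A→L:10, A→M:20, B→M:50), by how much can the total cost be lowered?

Current plan cost = 30·6 + 10·8 + 20·7 + 50·8 = 800.
Optimal plan:
  A→K: 30 boxes
  A→M: 30 boxes
  B→L: 10 boxes
  B→M: 40 boxes
Optimal cost = 730.
Saving = 800 − 730 = 70.

70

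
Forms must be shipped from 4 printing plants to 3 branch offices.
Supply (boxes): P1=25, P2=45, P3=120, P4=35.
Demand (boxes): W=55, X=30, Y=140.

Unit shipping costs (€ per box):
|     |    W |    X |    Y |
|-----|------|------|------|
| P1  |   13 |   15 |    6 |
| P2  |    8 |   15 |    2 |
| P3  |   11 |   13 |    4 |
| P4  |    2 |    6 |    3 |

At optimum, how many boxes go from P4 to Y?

0

The minimum-cost plan:
  P1–X: 25 boxes
  P2–W: 20 boxes
  P2–Y: 25 boxes
  P3–X: 5 boxes
  P3–Y: 115 boxes
  P4–W: 35 boxes
Total cost = €1180.
The route P4→Y is not used.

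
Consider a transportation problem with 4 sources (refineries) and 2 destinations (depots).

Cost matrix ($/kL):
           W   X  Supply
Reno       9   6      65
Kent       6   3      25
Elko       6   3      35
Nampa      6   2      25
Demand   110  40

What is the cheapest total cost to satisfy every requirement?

A cheapest plan:
  Reno–W: 50 × $9 = $450
  Reno–X: 15 × $6 = $90
  Kent–W: 25 × $6 = $150
  Elko–W: 35 × $6 = $210
  Nampa–X: 25 × $2 = $50
Total = 450 + 90 + 150 + 210 + 50 = $950.
(Supply check: Reno ships 65; Kent ships 25; Elko ships 35; Nampa ships 25.)

950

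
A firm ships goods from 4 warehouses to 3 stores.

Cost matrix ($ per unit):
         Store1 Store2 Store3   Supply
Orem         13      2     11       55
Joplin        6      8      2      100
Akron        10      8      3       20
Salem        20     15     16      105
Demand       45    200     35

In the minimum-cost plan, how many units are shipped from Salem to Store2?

Optimal shipments:
  Orem->Store2: 55 units
  Joplin->Store1: 45 units
  Joplin->Store2: 20 units
  Joplin->Store3: 35 units
  Akron->Store2: 20 units
  Salem->Store2: 105 units
Total cost = $2345.
So Salem→Store2 carries 105 units.

105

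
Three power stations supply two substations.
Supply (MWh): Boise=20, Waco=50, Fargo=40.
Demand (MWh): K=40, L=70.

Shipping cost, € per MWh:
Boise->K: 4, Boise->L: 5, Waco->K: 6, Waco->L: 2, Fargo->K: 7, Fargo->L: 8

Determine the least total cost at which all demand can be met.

480

A cheapest plan:
  Boise–K: 20 MWh
  Waco–L: 50 MWh
  Fargo–K: 20 MWh
  Fargo–L: 20 MWh
Total cost = €480.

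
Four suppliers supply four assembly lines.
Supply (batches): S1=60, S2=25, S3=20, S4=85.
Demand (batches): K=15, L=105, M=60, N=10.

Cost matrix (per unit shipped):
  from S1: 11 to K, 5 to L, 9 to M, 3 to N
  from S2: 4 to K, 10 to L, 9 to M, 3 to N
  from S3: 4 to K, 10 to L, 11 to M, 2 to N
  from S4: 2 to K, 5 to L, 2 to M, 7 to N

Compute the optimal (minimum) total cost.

One minimum-cost allocation:
  S1→L: 60 batches
  S2→K: 15 batches
  S2→L: 10 batches
  S3→L: 10 batches
  S3→N: 10 batches
  S4→L: 25 batches
  S4→M: 60 batches
Total cost = 825.
(Supply check: S1 ships 60; S2 ships 25; S3 ships 20; S4 ships 85.)

825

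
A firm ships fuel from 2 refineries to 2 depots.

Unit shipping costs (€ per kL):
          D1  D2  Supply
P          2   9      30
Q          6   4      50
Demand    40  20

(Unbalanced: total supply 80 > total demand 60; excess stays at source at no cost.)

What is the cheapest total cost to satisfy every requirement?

200

A cheapest plan:
  P→D1: 30 × €2 = €60
  Q→D1: 10 × €6 = €60
  Q→D2: 20 × €4 = €80
Total = 60 + 60 + 80 = €200.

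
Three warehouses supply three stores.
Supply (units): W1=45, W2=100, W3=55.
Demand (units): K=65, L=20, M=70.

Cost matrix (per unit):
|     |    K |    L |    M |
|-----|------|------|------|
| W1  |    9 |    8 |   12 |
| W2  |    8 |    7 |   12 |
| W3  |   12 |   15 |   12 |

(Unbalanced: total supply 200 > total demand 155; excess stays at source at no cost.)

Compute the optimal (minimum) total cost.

1500

An optimal shipping plan:
  W2–K: 65 × 8 = 520
  W2–L: 20 × 7 = 140
  W2–M: 15 × 12 = 180
  W3–M: 55 × 12 = 660
Total = 520 + 140 + 180 + 660 = 1500.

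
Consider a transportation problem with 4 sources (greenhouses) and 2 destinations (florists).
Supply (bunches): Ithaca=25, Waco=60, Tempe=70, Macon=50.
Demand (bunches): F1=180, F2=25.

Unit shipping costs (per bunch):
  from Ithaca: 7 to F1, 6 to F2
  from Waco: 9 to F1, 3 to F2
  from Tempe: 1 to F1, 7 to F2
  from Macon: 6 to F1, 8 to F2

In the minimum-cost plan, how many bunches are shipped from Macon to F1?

The minimum-cost plan:
  Ithaca–F1: 25 × 7 = 175
  Waco–F1: 35 × 9 = 315
  Waco–F2: 25 × 3 = 75
  Tempe–F1: 70 × 1 = 70
  Macon–F1: 50 × 6 = 300
Total cost = 935.
So Macon→F1 carries 50 bunches.

50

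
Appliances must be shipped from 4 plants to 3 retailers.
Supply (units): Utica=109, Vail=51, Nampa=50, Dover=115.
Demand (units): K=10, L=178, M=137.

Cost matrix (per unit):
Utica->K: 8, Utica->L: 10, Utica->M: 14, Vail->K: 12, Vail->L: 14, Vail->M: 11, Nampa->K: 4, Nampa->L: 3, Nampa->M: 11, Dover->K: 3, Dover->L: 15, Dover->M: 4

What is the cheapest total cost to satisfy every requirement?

2308

Optimal allocation:
  Utica->L: 109 × 10 = 1090
  Vail->L: 19 × 14 = 266
  Vail->M: 32 × 11 = 352
  Nampa->L: 50 × 3 = 150
  Dover->K: 10 × 3 = 30
  Dover->M: 105 × 4 = 420
Total = 1090 + 266 + 352 + 150 + 30 + 420 = 2308.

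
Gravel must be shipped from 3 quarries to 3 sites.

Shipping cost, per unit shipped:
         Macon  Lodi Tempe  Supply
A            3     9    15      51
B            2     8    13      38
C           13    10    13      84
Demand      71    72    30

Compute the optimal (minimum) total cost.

One minimum-cost allocation:
  A->Macon: 33 truckloads
  A->Lodi: 18 truckloads
  B->Macon: 38 truckloads
  C->Lodi: 54 truckloads
  C->Tempe: 30 truckloads
Total cost = 1267.

1267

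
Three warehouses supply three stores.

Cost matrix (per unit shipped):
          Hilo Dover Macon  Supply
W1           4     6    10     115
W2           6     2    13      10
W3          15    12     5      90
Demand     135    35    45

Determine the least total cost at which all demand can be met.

An optimal shipping plan:
  W1->Hilo: 115 × 4 = 460
  W2->Dover: 10 × 2 = 20
  W3->Hilo: 20 × 15 = 300
  W3->Dover: 25 × 12 = 300
  W3->Macon: 45 × 5 = 225
Total = 460 + 20 + 300 + 300 + 225 = 1305.

1305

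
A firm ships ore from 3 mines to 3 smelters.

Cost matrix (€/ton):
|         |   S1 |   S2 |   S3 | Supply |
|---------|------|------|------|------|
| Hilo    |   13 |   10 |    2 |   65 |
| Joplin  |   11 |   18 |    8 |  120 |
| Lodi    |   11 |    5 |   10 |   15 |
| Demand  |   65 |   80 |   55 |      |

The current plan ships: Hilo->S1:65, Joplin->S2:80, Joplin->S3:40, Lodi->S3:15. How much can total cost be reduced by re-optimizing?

875

Current plan cost = 65·13 + 80·18 + 40·8 + 15·10 = €2755.
Optimal plan:
  Hilo–S2: 65 × €10 = €650
  Joplin–S1: 65 × €11 = €715
  Joplin–S3: 55 × €8 = €440
  Lodi–S2: 15 × €5 = €75
Optimal cost = €1880.
Saving = 2755 − 1880 = €875.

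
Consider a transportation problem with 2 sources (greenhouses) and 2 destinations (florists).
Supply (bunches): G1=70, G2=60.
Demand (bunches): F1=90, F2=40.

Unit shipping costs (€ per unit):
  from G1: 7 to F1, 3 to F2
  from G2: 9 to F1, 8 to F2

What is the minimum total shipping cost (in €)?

An optimal shipping plan:
  G1–F1: 30 × €7 = €210
  G1–F2: 40 × €3 = €120
  G2–F1: 60 × €9 = €540
Total = 210 + 120 + 540 = €870.

870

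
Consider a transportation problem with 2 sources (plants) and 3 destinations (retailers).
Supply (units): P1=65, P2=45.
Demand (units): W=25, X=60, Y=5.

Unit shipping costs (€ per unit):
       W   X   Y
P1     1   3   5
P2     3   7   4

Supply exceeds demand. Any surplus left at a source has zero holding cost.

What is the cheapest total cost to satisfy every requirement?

One minimum-cost allocation:
  P1–W: 5 units
  P1–X: 60 units
  P2–W: 20 units
  P2–Y: 5 units
Total cost = €265.
(Supply check: P1 ships 65; P2 ships 25.)

265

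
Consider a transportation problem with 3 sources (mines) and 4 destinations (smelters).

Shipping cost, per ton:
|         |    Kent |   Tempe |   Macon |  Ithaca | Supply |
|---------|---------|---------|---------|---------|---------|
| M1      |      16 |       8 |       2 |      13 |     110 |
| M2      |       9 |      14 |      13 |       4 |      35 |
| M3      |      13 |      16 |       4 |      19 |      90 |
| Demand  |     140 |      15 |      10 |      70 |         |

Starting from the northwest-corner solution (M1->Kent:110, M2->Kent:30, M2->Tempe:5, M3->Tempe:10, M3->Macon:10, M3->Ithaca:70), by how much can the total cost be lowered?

Current plan cost = 110·16 + 30·9 + 5·14 + 10·16 + 10·4 + 70·19 = 3630.
Optimal plan:
  M1 to Kent: 50 × 16 = 800
  M1 to Tempe: 15 × 8 = 120
  M1 to Macon: 10 × 2 = 20
  M1 to Ithaca: 35 × 13 = 455
  M2 to Ithaca: 35 × 4 = 140
  M3 to Kent: 90 × 13 = 1170
Optimal cost = 2705.
Saving = 3630 − 2705 = 925.

925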